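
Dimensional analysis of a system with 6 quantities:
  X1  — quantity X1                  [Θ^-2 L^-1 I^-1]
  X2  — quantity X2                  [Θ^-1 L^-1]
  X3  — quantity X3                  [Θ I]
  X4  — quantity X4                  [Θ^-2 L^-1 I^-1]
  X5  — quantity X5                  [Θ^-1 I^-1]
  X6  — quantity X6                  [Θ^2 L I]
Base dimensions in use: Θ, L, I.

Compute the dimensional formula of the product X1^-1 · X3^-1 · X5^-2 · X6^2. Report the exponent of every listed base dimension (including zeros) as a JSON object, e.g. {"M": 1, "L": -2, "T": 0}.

{"Θ": 7, "L": 3, "I": 4}

Exponent matrix [Θ,L,I] × [X1,X2,X3,X4,X5,X6]:
  Θ: [-2 -1  1 -2 -1  2]
  L: [-1 -1  0 -1  0  1]
  I: [-1  0  1 -1 -1  1]
  [Θ]: (-1)·-2+(-1)·1+(-2)·-1+(2)·2 = 7
  [L]: (-1)·-1+(-1)·0+(-2)·0+(2)·1 = 3
  [I]: (-1)·-1+(-1)·1+(-2)·-1+(2)·1 = 4
⇒ Θ^7 L^3 I^4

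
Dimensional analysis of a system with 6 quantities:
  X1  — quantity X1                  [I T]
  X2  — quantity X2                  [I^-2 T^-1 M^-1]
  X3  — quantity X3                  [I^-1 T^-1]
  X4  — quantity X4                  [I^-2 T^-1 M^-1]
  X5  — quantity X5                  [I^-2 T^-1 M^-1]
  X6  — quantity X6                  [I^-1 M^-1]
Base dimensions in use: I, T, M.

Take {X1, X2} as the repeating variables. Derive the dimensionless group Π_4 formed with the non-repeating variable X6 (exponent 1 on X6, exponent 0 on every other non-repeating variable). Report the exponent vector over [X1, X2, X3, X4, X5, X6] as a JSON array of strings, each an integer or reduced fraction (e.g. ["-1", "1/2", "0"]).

["-1", "-1", "0", "0", "0", "1"]

Write exponents as rows I,T,M / cols X1,X2,X3,X4,X5,X6:
  I: [ 1 -2 -1 -2 -2 -1]
  T: [ 1 -1 -1 -1 -1  0]
  M: [ 0 -1  0 -1 -1 -1]
Row reduction gives pivot columns X1,X2; rank = 2
Pivot set = {X1,X2}, free = {X3,X4,X5,X6}
RREF:
  r0: [   1    0   -1    0    0    1]
  r1: [   0    1    0    1    1    1]
  r2: [   0    0    0    0    0    0]
Fix exponent of X6 at 1, X3 at 0, X4 at 0, X5 at 0; solve each RREF row for its pivot's exponent:
  r0: exp(X1) + (1)·1 = 0 ⇒ exp(X1) = -1
  r1: exp(X2) + (1)·1 = 0 ⇒ exp(X2) = -1
Π_4 = X1^-1 · X2^-1 · X6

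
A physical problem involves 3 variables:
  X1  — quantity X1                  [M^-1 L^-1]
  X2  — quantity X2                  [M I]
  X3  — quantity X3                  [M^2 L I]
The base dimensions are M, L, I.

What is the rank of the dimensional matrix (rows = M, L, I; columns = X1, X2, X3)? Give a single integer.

Write exponents as rows M,L,I / cols X1,X2,X3:
  M: [-1  1  2]
  L: [-1  0  1]
  I: [ 0  1  1]
Row reduction gives pivot columns X1,X2; rank = 2

2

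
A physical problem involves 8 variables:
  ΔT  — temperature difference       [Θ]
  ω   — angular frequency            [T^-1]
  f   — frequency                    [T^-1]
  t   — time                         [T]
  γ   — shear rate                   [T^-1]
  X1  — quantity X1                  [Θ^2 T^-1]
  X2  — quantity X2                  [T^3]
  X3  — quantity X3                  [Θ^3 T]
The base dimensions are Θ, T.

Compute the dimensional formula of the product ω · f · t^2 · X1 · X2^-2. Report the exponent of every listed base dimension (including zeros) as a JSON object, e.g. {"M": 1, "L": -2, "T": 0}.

{"Θ": 2, "T": -7}

Exponent matrix [Θ,T] × [ΔT,ω,f,t,γ,X1,X2,X3]:
  Θ: [ 1  0  0  0  0  2  0  3]
  T: [ 0 -1 -1  1 -1 -1  3  1]
  [Θ]: (1)·0+(1)·0+(2)·0+(1)·2+(-2)·0 = 2
  [T]: (1)·-1+(1)·-1+(2)·1+(1)·-1+(-2)·3 = -7
⇒ Θ^2 T^-7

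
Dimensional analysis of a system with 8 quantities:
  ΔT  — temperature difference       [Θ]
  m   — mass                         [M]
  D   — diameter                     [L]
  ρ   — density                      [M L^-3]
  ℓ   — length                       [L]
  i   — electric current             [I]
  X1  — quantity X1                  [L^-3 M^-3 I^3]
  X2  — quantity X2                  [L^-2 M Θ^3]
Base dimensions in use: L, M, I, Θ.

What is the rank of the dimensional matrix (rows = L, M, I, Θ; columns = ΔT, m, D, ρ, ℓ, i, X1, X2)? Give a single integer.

Write exponents as rows L,M,I,Θ / cols ΔT,m,D,ρ,ℓ,i,X1,X2:
  L: [ 0  0  1 -3  1  0 -3 -2]
  M: [ 0  1  0  1  0  0 -3  1]
  I: [ 0  0  0  0  0  1  3  0]
  Θ: [ 1  0  0  0  0  0  0  3]
Echelon form has 4 nonzero rows (pivots: ΔT,m,D,i)

4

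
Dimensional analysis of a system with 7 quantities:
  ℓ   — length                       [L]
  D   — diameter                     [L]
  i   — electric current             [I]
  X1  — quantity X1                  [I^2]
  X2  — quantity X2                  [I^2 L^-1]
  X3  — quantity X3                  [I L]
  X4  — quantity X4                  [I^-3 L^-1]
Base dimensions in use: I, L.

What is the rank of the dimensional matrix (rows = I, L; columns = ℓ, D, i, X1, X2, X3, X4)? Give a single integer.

2

Dimensional matrix (I×L by ℓ×D×i×X1×X2×X3×X4):
  I: [ 0  0  1  2  2  1 -3]
  L: [ 1  1  0  0 -1  1 -1]
Echelon form has 2 nonzero rows (pivots: ℓ,i)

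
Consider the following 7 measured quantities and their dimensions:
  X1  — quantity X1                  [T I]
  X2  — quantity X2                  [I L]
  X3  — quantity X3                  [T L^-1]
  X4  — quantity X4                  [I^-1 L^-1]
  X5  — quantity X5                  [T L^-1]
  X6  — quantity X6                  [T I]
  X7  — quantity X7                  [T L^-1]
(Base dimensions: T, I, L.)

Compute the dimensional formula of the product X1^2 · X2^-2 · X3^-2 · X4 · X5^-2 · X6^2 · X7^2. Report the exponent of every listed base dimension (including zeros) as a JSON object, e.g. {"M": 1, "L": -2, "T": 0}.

Exponent matrix [T,I,L] × [X1,X2,X3,X4,X5,X6,X7]:
  T: [ 1  0  1  0  1  1  1]
  I: [ 1  1  0 -1  0  1  0]
  L: [ 0  1 -1 -1 -1  0 -1]
  [T]: (2)·1+(-2)·0+(-2)·1+(1)·0+(-2)·1+(2)·1+(2)·1 = 2
  [I]: (2)·1+(-2)·1+(-2)·0+(1)·-1+(-2)·0+(2)·1+(2)·0 = 1
  [L]: (2)·0+(-2)·1+(-2)·-1+(1)·-1+(-2)·-1+(2)·0+(2)·-1 = -1
⇒ T^2 I L^-1

{"T": 2, "I": 1, "L": -1}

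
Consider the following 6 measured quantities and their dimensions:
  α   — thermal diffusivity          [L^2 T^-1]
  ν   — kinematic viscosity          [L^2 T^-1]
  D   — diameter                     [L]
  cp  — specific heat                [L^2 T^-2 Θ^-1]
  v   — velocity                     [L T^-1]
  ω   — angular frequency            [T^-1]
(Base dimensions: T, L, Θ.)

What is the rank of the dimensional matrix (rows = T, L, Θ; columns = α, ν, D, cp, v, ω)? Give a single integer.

Dimensional matrix (T×L×Θ by α×ν×D×cp×v×ω):
  T: [-1 -1  0 -2 -1 -1]
  L: [ 2  2  1  2  1  0]
  Θ: [ 0  0  0 -1  0  0]
RREF → pivots at {α,D,cp} ⇒ r = 3

3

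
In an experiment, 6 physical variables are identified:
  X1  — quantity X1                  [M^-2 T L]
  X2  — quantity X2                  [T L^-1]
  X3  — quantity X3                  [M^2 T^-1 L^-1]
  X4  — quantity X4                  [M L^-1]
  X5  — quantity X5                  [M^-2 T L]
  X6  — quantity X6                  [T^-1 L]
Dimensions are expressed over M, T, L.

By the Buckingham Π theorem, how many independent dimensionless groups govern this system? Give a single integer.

Dimensional matrix (M×T×L by X1×X2×X3×X4×X5×X6):
  M: [-2  0  2  1 -2  0]
  T: [ 1  1 -1  0  1 -1]
  L: [ 1 -1 -1 -1  1  1]
RREF → pivots at {X1,X2} ⇒ r = 2
6 vars − rank 2 = 4 Π groups

4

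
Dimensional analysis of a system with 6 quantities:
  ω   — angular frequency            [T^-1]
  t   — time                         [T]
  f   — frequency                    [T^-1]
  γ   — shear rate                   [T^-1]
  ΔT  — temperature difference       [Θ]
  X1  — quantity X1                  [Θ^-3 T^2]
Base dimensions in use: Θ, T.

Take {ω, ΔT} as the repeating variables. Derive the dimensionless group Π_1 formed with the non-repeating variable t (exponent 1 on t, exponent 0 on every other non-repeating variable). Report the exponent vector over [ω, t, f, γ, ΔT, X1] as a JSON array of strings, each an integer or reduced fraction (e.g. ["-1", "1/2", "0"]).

Dimensional matrix (Θ×T by ω×t×f×γ×ΔT×X1):
  Θ: [ 0  0  0  0  1 -3]
  T: [-1  1 -1 -1  0  2]
RREF → pivots at {ω,ΔT} ⇒ r = 2
Repeat: ω,ΔT; free: t,f,γ,X1
RREF:
  r0: [   1   -1    1    1    0   -2]
  r1: [   0    0    0    0    1   -3]
Fix exponent of t at 1, f at 0, γ at 0, X1 at 0; solve each RREF row for its pivot's exponent:
  r0: exp(ω) + (-1)·1 = 0 ⇒ exp(ω) = 1
  r1: exp(ΔT) + (0)·1 = 0 ⇒ exp(ΔT) = 0
Π_1 = ω · t

["1", "1", "0", "0", "0", "0"]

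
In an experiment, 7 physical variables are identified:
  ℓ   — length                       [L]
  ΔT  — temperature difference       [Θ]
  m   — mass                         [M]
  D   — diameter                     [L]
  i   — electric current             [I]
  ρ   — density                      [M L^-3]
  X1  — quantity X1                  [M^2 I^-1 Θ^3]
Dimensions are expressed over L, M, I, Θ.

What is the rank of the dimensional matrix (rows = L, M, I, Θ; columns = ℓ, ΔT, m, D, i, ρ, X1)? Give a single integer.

4

Exponent matrix [L,M,I,Θ] × [ℓ,ΔT,m,D,i,ρ,X1]:
  L: [ 1  0  0  1  0 -3  0]
  M: [ 0  0  1  0  0  1  2]
  I: [ 0  0  0  0  1  0 -1]
  Θ: [ 0  1  0  0  0  0  3]
Echelon form has 4 nonzero rows (pivots: ℓ,ΔT,m,i)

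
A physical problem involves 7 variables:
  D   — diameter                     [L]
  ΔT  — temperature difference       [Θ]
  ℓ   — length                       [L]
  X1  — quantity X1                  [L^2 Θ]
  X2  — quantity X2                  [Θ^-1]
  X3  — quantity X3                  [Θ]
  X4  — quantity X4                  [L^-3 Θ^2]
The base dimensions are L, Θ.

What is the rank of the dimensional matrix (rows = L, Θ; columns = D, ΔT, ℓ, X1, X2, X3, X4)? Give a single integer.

2

Exponent matrix [L,Θ] × [D,ΔT,ℓ,X1,X2,X3,X4]:
  L: [ 1  0  1  2  0  0 -3]
  Θ: [ 0  1  0  1 -1  1  2]
Echelon form has 2 nonzero rows (pivots: D,ΔT)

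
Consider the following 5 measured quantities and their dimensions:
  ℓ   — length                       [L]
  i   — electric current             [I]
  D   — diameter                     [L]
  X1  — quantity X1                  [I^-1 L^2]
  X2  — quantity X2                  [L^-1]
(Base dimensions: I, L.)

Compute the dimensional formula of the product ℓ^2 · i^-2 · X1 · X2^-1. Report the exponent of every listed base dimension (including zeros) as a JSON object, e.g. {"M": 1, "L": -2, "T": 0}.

{"I": -3, "L": 5}

Dimensional matrix (I×L by ℓ×i×D×X1×X2):
  I: [ 0  1  0 -1  0]
  L: [ 1  0  1  2 -1]
  [I]: (2)·0+(-2)·1+(1)·-1+(-1)·0 = -3
  [L]: (2)·1+(-2)·0+(1)·2+(-1)·-1 = 5
⇒ I^-3 L^5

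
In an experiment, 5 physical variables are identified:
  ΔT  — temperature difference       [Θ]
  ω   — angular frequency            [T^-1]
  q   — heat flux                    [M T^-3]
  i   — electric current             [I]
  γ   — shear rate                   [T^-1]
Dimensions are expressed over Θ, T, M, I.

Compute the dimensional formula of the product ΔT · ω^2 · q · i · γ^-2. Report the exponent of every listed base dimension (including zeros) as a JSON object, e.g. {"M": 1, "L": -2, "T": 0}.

Exponent matrix [Θ,T,M,I] × [ΔT,ω,q,i,γ]:
  Θ: [ 1  0  0  0  0]
  T: [ 0 -1 -3  0 -1]
  M: [ 0  0  1  0  0]
  I: [ 0  0  0  1  0]
  [Θ]: (1)·1+(2)·0+(1)·0+(1)·0+(-2)·0 = 1
  [T]: (1)·0+(2)·-1+(1)·-3+(1)·0+(-2)·-1 = -3
  [M]: (1)·0+(2)·0+(1)·1+(1)·0+(-2)·0 = 1
  [I]: (1)·0+(2)·0+(1)·0+(1)·1+(-2)·0 = 1
⇒ Θ T^-3 M I

{"Θ": 1, "T": -3, "M": 1, "I": 1}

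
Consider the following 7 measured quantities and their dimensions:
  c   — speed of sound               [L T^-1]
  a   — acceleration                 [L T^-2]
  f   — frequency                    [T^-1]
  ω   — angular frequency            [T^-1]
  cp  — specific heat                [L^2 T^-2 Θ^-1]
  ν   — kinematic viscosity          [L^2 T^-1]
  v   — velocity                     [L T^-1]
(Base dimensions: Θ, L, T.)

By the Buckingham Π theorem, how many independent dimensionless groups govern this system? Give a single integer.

4

Exponent matrix [Θ,L,T] × [c,a,f,ω,cp,ν,v]:
  Θ: [ 0  0  0  0 -1  0  0]
  L: [ 1  1  0  0  2  2  1]
  T: [-1 -2 -1 -1 -2 -1 -1]
RREF → pivots at {c,a,cp} ⇒ r = 3
Π count = n − r = 7 − 3 = 4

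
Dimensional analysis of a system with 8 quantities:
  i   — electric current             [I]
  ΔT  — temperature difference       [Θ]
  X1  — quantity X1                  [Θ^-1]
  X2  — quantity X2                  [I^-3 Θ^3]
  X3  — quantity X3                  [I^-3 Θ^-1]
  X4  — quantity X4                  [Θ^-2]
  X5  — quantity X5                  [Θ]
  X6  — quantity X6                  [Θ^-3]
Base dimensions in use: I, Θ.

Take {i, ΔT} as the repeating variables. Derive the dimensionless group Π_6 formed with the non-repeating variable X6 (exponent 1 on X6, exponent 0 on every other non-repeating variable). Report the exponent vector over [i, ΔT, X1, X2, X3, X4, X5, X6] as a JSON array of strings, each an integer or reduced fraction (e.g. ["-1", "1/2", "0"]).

Dimensional matrix (I×Θ by i×ΔT×X1×X2×X3×X4×X5×X6):
  I: [ 1  0  0 -3 -3  0  0  0]
  Θ: [ 0  1 -1  3 -1 -2  1 -3]
Row reduction gives pivot columns i,ΔT; rank = 2
Repeat: i,ΔT; free: X1,X2,X3,X4,X5,X6
RREF:
  r0: [   1    0    0   -3   -3    0    0    0]
  r1: [   0    1   -1    3   -1   -2    1   -3]
Fix exponent of X6 at 1, X1 at 0, X2 at 0, X3 at 0, X4 at 0, X5 at 0; solve each RREF row for its pivot's exponent:
  r0: exp(i) + (0)·1 = 0 ⇒ exp(i) = 0
  r1: exp(ΔT) + (-3)·1 = 0 ⇒ exp(ΔT) = 3
Π_6 = ΔT^3 · X6

["0", "3", "0", "0", "0", "0", "0", "1"]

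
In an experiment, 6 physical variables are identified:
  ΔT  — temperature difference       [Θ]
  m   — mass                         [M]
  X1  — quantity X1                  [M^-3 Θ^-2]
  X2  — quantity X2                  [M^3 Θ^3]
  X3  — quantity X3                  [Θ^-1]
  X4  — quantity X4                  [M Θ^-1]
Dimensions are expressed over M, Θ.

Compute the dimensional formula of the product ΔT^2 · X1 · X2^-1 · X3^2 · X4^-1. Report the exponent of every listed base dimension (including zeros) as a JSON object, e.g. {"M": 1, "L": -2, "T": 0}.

{"M": -7, "Θ": -4}

Dimensional matrix (M×Θ by ΔT×m×X1×X2×X3×X4):
  M: [ 0  1 -3  3  0  1]
  Θ: [ 1  0 -2  3 -1 -1]
  [M]: (2)·0+(1)·-3+(-1)·3+(2)·0+(-1)·1 = -7
  [Θ]: (2)·1+(1)·-2+(-1)·3+(2)·-1+(-1)·-1 = -4
⇒ M^-7 Θ^-4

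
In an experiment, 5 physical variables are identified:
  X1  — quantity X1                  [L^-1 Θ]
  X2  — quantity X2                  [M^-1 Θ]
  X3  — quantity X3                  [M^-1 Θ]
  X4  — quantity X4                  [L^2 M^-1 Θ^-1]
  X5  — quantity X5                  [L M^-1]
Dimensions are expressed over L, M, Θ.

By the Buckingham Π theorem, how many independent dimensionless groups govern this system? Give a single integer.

Dimensional matrix (L×M×Θ by X1×X2×X3×X4×X5):
  L: [-1  0  0  2  1]
  M: [ 0 -1 -1 -1 -1]
  Θ: [ 1  1  1 -1  0]
Echelon form has 2 nonzero rows (pivots: X1,X2)
n=5, r=2 ⇒ 3 dimensionless groups

3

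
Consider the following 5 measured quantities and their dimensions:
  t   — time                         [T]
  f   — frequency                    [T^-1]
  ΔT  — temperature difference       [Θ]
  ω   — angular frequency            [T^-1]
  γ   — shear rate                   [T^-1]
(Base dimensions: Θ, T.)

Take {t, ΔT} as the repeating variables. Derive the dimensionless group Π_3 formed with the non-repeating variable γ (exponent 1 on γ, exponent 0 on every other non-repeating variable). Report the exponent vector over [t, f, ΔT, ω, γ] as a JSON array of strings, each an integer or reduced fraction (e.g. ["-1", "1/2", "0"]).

Exponent matrix [Θ,T] × [t,f,ΔT,ω,γ]:
  Θ: [ 0  0  1  0  0]
  T: [ 1 -1  0 -1 -1]
RREF → pivots at {t,ΔT} ⇒ r = 2
Repeat: t,ΔT; free: f,ω,γ
RREF:
  r0: [   1   -1    0   -1   -1]
  r1: [   0    0    1    0    0]
Fix exponent of γ at 1, f at 0, ω at 0; solve each RREF row for its pivot's exponent:
  r0: exp(t) + (-1)·1 = 0 ⇒ exp(t) = 1
  r1: exp(ΔT) + (0)·1 = 0 ⇒ exp(ΔT) = 0
Π_3 = t · γ

["1", "0", "0", "0", "1"]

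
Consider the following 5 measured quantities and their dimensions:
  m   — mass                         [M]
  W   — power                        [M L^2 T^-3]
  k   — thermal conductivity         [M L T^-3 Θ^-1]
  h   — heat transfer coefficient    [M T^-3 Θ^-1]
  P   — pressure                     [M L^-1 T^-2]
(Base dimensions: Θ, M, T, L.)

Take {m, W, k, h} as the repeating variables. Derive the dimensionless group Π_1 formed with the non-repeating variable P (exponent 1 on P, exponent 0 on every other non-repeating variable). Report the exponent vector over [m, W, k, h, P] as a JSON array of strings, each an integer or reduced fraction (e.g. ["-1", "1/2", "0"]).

["-1/3", "-2/3", "7/3", "-7/3", "1"]

Exponent matrix [Θ,M,T,L] × [m,W,k,h,P]:
  Θ: [ 0  0 -1 -1  0]
  M: [ 1  1  1  1  1]
  T: [ 0 -3 -3 -3 -2]
  L: [ 0  2  1  0 -1]
Row reduction gives pivot columns m,W,k,h; rank = 4
Pivot set = {m,W,k,h}, free = {P}
RREF:
  r0: [   1    0    0    0  1/3]
  r1: [   0    1    0    0  2/3]
  r2: [   0    0    1    0 -7/3]
  r3: [   0    0    0    1  7/3]
Fix exponent of P at 1; solve each RREF row for its pivot's exponent:
  r0: exp(m) + (1/3)·1 = 0 ⇒ exp(m) = -1/3
  r1: exp(W) + (2/3)·1 = 0 ⇒ exp(W) = -2/3
  r2: exp(k) + (-7/3)·1 = 0 ⇒ exp(k) = 7/3
  r3: exp(h) + (7/3)·1 = 0 ⇒ exp(h) = -7/3
Π_1 = m^(-1/3) · W^(-2/3) · k^(7/3) · h^(-7/3) · P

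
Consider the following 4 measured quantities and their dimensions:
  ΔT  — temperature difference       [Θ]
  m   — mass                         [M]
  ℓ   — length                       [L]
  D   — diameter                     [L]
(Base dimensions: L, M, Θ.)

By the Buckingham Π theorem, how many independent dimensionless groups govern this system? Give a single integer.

Dimensional matrix (L×M×Θ by ΔT×m×ℓ×D):
  L: [ 0  0  1  1]
  M: [ 0  1  0  0]
  Θ: [ 1  0  0  0]
Row reduction gives pivot columns ΔT,m,ℓ; rank = 3
n=4, r=3 ⇒ 1 dimensionless group

1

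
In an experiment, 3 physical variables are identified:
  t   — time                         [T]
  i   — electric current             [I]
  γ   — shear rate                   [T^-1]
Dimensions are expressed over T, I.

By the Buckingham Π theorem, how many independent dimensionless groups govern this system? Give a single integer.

1

Write exponents as rows T,I / cols t,i,γ:
  T: [ 1  0 -1]
  I: [ 0  1  0]
Echelon form has 2 nonzero rows (pivots: t,i)
n=3, r=2 ⇒ 1 dimensionless group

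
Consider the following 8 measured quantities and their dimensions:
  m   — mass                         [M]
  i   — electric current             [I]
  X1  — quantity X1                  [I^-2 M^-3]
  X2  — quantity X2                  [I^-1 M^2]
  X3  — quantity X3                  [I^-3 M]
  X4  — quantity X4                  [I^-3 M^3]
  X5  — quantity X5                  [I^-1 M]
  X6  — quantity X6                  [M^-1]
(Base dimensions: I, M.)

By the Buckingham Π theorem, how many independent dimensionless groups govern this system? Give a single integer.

Exponent matrix [I,M] × [m,i,X1,X2,X3,X4,X5,X6]:
  I: [ 0  1 -2 -1 -3 -3 -1  0]
  M: [ 1  0 -3  2  1  3  1 -1]
Row reduction gives pivot columns m,i; rank = 2
n=8, r=2 ⇒ 6 dimensionless groups

6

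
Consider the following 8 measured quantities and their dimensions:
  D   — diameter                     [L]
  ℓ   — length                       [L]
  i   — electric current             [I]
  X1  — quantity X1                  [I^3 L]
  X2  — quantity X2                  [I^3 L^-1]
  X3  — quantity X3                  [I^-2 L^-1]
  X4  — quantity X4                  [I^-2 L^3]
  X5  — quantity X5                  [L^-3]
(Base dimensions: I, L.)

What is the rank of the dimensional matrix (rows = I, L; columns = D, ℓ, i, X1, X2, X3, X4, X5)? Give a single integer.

Exponent matrix [I,L] × [D,ℓ,i,X1,X2,X3,X4,X5]:
  I: [ 0  0  1  3  3 -2 -2  0]
  L: [ 1  1  0  1 -1 -1  3 -3]
Echelon form has 2 nonzero rows (pivots: D,i)

2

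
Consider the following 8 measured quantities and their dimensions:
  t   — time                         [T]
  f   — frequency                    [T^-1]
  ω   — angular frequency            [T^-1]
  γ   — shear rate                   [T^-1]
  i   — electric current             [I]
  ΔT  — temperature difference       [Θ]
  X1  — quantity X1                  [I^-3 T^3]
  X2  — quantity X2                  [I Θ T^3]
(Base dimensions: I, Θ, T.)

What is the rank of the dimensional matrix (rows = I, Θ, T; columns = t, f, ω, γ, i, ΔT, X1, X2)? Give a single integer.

3

Dimensional matrix (I×Θ×T by t×f×ω×γ×i×ΔT×X1×X2):
  I: [ 0  0  0  0  1  0 -3  1]
  Θ: [ 0  0  0  0  0  1  0  1]
  T: [ 1 -1 -1 -1  0  0  3  3]
Echelon form has 3 nonzero rows (pivots: t,i,ΔT)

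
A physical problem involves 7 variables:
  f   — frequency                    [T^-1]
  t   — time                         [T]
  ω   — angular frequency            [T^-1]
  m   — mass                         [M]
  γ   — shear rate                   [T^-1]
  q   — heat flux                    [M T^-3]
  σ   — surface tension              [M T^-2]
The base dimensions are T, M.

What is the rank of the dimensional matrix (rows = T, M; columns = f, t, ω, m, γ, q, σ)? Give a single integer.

Write exponents as rows T,M / cols f,t,ω,m,γ,q,σ:
  T: [-1  1 -1  0 -1 -3 -2]
  M: [ 0  0  0  1  0  1  1]
RREF → pivots at {f,m} ⇒ r = 2

2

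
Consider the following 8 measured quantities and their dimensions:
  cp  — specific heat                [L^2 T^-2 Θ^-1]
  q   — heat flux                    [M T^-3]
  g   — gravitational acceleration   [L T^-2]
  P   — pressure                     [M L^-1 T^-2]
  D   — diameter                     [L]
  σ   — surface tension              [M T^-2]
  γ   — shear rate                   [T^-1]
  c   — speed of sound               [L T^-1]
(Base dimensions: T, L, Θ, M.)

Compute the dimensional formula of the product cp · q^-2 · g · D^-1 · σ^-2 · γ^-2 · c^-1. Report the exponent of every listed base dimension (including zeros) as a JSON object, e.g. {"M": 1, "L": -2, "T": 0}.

{"T": 9, "L": 1, "Θ": -1, "M": -4}

Write exponents as rows T,L,Θ,M / cols cp,q,g,P,D,σ,γ,c:
  T: [-2 -3 -2 -2  0 -2 -1 -1]
  L: [ 2  0  1 -1  1  0  0  1]
  Θ: [-1  0  0  0  0  0  0  0]
  M: [ 0  1  0  1  0  1  0  0]
  [T]: (1)·-2+(-2)·-3+(1)·-2+(-1)·0+(-2)·-2+(-2)·-1+(-1)·-1 = 9
  [L]: (1)·2+(-2)·0+(1)·1+(-1)·1+(-2)·0+(-2)·0+(-1)·1 = 1
  [Θ]: (1)·-1+(-2)·0+(1)·0+(-1)·0+(-2)·0+(-2)·0+(-1)·0 = -1
  [M]: (1)·0+(-2)·1+(1)·0+(-1)·0+(-2)·1+(-2)·0+(-1)·0 = -4
⇒ T^9 L Θ^-1 M^-4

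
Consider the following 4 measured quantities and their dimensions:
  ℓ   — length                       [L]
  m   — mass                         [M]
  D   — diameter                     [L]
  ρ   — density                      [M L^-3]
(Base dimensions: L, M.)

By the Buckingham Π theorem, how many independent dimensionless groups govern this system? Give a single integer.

Dimensional matrix (L×M by ℓ×m×D×ρ):
  L: [ 1  0  1 -3]
  M: [ 0  1  0  1]
Row reduction gives pivot columns ℓ,m; rank = 2
n=4, r=2 ⇒ 2 dimensionless groups

2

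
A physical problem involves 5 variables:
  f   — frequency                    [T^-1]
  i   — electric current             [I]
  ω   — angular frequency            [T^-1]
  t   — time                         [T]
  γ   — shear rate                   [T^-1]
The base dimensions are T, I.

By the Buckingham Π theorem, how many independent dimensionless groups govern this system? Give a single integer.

3

Dimensional matrix (T×I by f×i×ω×t×γ):
  T: [-1  0 -1  1 -1]
  I: [ 0  1  0  0  0]
Row reduction gives pivot columns f,i; rank = 2
n=5, r=2 ⇒ 3 dimensionless groups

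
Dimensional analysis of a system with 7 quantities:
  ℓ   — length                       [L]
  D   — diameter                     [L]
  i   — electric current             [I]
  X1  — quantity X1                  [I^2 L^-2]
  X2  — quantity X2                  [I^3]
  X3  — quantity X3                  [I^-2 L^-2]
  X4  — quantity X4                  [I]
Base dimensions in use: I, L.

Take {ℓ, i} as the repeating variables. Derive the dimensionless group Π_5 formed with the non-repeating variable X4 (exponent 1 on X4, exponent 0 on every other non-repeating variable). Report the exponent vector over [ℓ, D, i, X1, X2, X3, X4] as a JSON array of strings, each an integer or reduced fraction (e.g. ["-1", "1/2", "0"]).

Write exponents as rows I,L / cols ℓ,D,i,X1,X2,X3,X4:
  I: [ 0  0  1  2  3 -2  1]
  L: [ 1  1  0 -2  0 -2  0]
Row reduction gives pivot columns ℓ,i; rank = 2
Pivot set = {ℓ,i}, free = {D,X1,X2,X3,X4}
RREF:
  r0: [   1    1    0   -2    0   -2    0]
  r1: [   0    0    1    2    3   -2    1]
Fix exponent of X4 at 1, D at 0, X1 at 0, X2 at 0, X3 at 0; solve each RREF row for its pivot's exponent:
  r0: exp(ℓ) + (0)·1 = 0 ⇒ exp(ℓ) = 0
  r1: exp(i) + (1)·1 = 0 ⇒ exp(i) = -1
Π_5 = i^-1 · X4

["0", "0", "-1", "0", "0", "0", "1"]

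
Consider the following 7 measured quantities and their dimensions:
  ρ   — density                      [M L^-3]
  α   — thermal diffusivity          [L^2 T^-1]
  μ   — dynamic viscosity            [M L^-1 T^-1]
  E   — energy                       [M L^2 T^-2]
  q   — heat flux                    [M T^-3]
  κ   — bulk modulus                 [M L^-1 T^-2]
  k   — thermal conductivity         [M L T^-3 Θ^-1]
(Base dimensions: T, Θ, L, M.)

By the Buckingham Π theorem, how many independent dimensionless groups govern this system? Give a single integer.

3

Write exponents as rows T,Θ,L,M / cols ρ,α,μ,E,q,κ,k:
  T: [ 0 -1 -1 -2 -3 -2 -3]
  Θ: [ 0  0  0  0  0  0 -1]
  L: [-3  2 -1  2  0 -1  1]
  M: [ 1  0  1  1  1  1  1]
Row reduction gives pivot columns ρ,α,E,k; rank = 4
n=7, r=4 ⇒ 3 dimensionless groups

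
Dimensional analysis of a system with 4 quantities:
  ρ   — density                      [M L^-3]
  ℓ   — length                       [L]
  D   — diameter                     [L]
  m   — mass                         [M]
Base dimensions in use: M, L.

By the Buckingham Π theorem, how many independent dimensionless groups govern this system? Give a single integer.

Exponent matrix [M,L] × [ρ,ℓ,D,m]:
  M: [ 1  0  0  1]
  L: [-3  1  1  0]
Row reduction gives pivot columns ρ,ℓ; rank = 2
n=4, r=2 ⇒ 2 dimensionless groups

2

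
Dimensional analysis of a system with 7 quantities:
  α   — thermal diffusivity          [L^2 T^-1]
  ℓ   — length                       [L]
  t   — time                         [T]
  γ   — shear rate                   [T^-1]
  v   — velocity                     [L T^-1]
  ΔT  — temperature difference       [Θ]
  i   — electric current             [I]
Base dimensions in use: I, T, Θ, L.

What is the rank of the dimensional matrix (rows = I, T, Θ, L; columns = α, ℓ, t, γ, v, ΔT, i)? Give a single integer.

4

Exponent matrix [I,T,Θ,L] × [α,ℓ,t,γ,v,ΔT,i]:
  I: [ 0  0  0  0  0  0  1]
  T: [-1  0  1 -1 -1  0  0]
  Θ: [ 0  0  0  0  0  1  0]
  L: [ 2  1  0  0  1  0  0]
Row reduction gives pivot columns α,ℓ,ΔT,i; rank = 4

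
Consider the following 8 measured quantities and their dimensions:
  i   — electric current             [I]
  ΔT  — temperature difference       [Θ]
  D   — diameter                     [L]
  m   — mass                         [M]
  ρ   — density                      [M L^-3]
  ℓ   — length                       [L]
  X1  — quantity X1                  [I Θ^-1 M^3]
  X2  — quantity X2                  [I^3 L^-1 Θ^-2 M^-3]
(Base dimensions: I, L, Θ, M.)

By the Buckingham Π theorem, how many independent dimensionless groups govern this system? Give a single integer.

Dimensional matrix (I×L×Θ×M by i×ΔT×D×m×ρ×ℓ×X1×X2):
  I: [ 1  0  0  0  0  0  1  3]
  L: [ 0  0  1  0 -3  1  0 -1]
  Θ: [ 0  1  0  0  0  0 -1 -2]
  M: [ 0  0  0  1  1  0  3 -3]
RREF → pivots at {i,ΔT,D,m} ⇒ r = 4
8 vars − rank 4 = 4 Π groups

4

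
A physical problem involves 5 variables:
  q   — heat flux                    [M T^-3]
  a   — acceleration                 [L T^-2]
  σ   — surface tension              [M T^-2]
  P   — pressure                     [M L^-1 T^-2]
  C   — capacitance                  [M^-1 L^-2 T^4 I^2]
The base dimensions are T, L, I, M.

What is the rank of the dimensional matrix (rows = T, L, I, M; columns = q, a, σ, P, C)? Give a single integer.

4

Dimensional matrix (T×L×I×M by q×a×σ×P×C):
  T: [-3 -2 -2 -2  4]
  L: [ 0  1  0 -1 -2]
  I: [ 0  0  0  0  2]
  M: [ 1  0  1  1 -1]
Echelon form has 4 nonzero rows (pivots: q,a,σ,C)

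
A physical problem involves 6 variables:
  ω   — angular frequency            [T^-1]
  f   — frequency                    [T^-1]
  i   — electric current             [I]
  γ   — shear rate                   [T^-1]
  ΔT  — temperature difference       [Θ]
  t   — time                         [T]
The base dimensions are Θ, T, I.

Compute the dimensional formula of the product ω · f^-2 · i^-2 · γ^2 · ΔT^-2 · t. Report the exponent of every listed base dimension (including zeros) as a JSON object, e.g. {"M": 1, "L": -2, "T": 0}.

Exponent matrix [Θ,T,I] × [ω,f,i,γ,ΔT,t]:
  Θ: [ 0  0  0  0  1  0]
  T: [-1 -1  0 -1  0  1]
  I: [ 0  0  1  0  0  0]
  [Θ]: (1)·0+(-2)·0+(-2)·0+(2)·0+(-2)·1+(1)·0 = -2
  [T]: (1)·-1+(-2)·-1+(-2)·0+(2)·-1+(-2)·0+(1)·1 = 0
  [I]: (1)·0+(-2)·0+(-2)·1+(2)·0+(-2)·0+(1)·0 = -2
⇒ Θ^-2 I^-2

{"Θ": -2, "T": 0, "I": -2}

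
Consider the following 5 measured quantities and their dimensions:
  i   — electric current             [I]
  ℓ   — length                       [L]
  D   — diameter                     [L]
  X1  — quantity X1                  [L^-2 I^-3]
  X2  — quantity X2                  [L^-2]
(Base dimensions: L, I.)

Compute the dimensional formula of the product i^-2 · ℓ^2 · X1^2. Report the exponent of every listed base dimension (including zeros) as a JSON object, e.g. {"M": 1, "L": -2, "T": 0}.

Exponent matrix [L,I] × [i,ℓ,D,X1,X2]:
  L: [ 0  1  1 -2 -2]
  I: [ 1  0  0 -3  0]
  [L]: (-2)·0+(2)·1+(2)·-2 = -2
  [I]: (-2)·1+(2)·0+(2)·-3 = -8
⇒ L^-2 I^-8

{"L": -2, "I": -8}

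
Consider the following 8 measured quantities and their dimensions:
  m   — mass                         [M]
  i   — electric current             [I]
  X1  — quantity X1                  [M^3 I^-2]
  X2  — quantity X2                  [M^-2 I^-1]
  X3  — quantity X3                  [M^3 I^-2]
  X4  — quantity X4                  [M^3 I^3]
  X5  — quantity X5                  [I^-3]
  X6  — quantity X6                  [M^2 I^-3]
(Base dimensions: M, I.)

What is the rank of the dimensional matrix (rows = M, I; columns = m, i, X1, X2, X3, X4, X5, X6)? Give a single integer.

Exponent matrix [M,I] × [m,i,X1,X2,X3,X4,X5,X6]:
  M: [ 1  0  3 -2  3  3  0  2]
  I: [ 0  1 -2 -1 -2  3 -3 -3]
Echelon form has 2 nonzero rows (pivots: m,i)

2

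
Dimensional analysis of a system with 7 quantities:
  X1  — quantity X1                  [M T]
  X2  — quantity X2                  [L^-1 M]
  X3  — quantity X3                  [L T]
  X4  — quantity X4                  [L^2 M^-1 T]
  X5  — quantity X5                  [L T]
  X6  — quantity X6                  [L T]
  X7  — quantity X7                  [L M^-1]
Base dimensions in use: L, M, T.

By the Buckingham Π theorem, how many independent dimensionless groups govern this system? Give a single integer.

Dimensional matrix (L×M×T by X1×X2×X3×X4×X5×X6×X7):
  L: [ 0 -1  1  2  1  1  1]
  M: [ 1  1  0 -1  0  0 -1]
  T: [ 1  0  1  1  1  1  0]
RREF → pivots at {X1,X2} ⇒ r = 2
Π count = n − r = 7 − 2 = 5

5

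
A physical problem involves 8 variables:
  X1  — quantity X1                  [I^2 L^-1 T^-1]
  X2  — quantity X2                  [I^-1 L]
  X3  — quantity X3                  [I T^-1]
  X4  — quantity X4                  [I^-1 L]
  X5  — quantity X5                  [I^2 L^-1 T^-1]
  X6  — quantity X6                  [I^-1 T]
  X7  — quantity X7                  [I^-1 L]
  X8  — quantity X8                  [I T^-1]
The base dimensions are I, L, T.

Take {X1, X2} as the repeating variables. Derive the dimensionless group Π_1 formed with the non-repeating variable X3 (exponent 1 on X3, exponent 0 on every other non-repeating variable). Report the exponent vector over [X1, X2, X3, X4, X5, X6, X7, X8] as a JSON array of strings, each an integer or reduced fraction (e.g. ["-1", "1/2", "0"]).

["-1", "-1", "1", "0", "0", "0", "0", "0"]

Write exponents as rows I,L,T / cols X1,X2,X3,X4,X5,X6,X7,X8:
  I: [ 2 -1  1 -1  2 -1 -1  1]
  L: [-1  1  0  1 -1  0  1  0]
  T: [-1  0 -1  0 -1  1  0 -1]
RREF → pivots at {X1,X2} ⇒ r = 2
Pivot set = {X1,X2}, free = {X3,X4,X5,X6,X7,X8}
RREF:
  r0: [   1    0    1    0    1   -1    0    1]
  r1: [   0    1    1    1    0   -1    1    1]
  r2: [   0    0    0    0    0    0    0    0]
Fix exponent of X3 at 1, X4 at 0, X5 at 0, X6 at 0, X7 at 0, X8 at 0; solve each RREF row for its pivot's exponent:
  r0: exp(X1) + (1)·1 = 0 ⇒ exp(X1) = -1
  r1: exp(X2) + (1)·1 = 0 ⇒ exp(X2) = -1
Π_1 = X1^-1 · X2^-1 · X3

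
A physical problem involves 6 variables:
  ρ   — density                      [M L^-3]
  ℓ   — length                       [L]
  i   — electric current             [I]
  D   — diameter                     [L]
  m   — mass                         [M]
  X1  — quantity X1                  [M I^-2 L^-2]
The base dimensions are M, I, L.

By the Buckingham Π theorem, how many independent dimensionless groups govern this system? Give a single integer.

3

Dimensional matrix (M×I×L by ρ×ℓ×i×D×m×X1):
  M: [ 1  0  0  0  1  1]
  I: [ 0  0  1  0  0 -2]
  L: [-3  1  0  1  0 -2]
Echelon form has 3 nonzero rows (pivots: ρ,ℓ,i)
n=6, r=3 ⇒ 3 dimensionless groups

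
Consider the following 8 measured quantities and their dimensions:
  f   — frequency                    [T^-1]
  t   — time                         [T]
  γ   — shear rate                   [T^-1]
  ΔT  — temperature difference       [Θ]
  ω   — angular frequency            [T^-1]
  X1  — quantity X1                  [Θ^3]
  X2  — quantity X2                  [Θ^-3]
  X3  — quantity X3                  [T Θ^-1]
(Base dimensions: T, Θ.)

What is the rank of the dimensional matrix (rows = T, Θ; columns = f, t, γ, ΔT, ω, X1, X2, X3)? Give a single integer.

2

Write exponents as rows T,Θ / cols f,t,γ,ΔT,ω,X1,X2,X3:
  T: [-1  1 -1  0 -1  0  0  1]
  Θ: [ 0  0  0  1  0  3 -3 -1]
RREF → pivots at {f,ΔT} ⇒ r = 2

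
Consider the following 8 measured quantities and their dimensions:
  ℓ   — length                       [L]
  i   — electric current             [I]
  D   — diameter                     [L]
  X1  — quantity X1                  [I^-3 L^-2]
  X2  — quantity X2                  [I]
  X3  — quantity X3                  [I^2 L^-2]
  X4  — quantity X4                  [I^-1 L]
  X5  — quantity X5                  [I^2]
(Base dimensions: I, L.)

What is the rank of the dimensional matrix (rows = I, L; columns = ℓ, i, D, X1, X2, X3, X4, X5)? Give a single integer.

Write exponents as rows I,L / cols ℓ,i,D,X1,X2,X3,X4,X5:
  I: [ 0  1  0 -3  1  2 -1  2]
  L: [ 1  0  1 -2  0 -2  1  0]
RREF → pivots at {ℓ,i} ⇒ r = 2

2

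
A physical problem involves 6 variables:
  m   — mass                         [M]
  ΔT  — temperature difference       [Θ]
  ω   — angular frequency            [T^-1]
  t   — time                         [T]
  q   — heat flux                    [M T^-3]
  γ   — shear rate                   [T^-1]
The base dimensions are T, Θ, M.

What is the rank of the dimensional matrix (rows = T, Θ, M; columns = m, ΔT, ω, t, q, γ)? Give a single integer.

Write exponents as rows T,Θ,M / cols m,ΔT,ω,t,q,γ:
  T: [ 0  0 -1  1 -3 -1]
  Θ: [ 0  1  0  0  0  0]
  M: [ 1  0  0  0  1  0]
Echelon form has 3 nonzero rows (pivots: m,ΔT,ω)

3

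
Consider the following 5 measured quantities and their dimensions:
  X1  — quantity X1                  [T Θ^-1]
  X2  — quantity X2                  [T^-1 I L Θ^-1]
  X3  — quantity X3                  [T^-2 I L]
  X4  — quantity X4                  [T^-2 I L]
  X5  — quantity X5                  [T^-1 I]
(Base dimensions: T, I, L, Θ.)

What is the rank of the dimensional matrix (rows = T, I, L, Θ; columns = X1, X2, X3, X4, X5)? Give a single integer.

Write exponents as rows T,I,L,Θ / cols X1,X2,X3,X4,X5:
  T: [ 1 -1 -2 -2 -1]
  I: [ 0  1  1  1  1]
  L: [ 0  1  1  1  0]
  Θ: [-1 -1  0  0  0]
Row reduction gives pivot columns X1,X2,X5; rank = 3

3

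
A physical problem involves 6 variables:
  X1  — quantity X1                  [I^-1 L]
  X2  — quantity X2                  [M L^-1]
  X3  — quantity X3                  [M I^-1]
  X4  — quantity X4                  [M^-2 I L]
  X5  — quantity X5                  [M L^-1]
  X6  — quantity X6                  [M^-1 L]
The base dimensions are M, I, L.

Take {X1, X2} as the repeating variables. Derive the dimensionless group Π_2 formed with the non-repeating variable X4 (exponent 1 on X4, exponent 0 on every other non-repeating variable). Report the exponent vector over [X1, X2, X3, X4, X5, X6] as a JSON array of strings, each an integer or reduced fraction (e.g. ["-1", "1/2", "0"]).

Dimensional matrix (M×I×L by X1×X2×X3×X4×X5×X6):
  M: [ 0  1  1 -2  1 -1]
  I: [-1  0 -1  1  0  0]
  L: [ 1 -1  0  1 -1  1]
Row reduction gives pivot columns X1,X2; rank = 2
Pivot set = {X1,X2}, free = {X3,X4,X5,X6}
RREF:
  r0: [   1    0    1   -1    0    0]
  r1: [   0    1    1   -2    1   -1]
  r2: [   0    0    0    0    0    0]
Fix exponent of X4 at 1, X3 at 0, X5 at 0, X6 at 0; solve each RREF row for its pivot's exponent:
  r0: exp(X1) + (-1)·1 = 0 ⇒ exp(X1) = 1
  r1: exp(X2) + (-2)·1 = 0 ⇒ exp(X2) = 2
Π_2 = X1 · X2^2 · X4

["1", "2", "0", "1", "0", "0"]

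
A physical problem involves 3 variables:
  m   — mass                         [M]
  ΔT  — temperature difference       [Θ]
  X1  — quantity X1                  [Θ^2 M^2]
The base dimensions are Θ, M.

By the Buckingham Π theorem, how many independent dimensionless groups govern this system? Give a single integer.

1

Dimensional matrix (Θ×M by m×ΔT×X1):
  Θ: [ 0  1  2]
  M: [ 1  0  2]
Echelon form has 2 nonzero rows (pivots: m,ΔT)
n=3, r=2 ⇒ 1 dimensionless group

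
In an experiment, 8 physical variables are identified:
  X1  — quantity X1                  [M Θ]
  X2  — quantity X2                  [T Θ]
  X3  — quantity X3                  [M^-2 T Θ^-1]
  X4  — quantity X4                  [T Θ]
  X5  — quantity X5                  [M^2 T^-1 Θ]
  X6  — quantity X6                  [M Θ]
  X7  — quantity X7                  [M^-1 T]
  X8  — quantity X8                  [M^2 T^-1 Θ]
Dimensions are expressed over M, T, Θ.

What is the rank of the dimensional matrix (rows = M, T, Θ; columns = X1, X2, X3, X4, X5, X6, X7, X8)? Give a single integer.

Exponent matrix [M,T,Θ] × [X1,X2,X3,X4,X5,X6,X7,X8]:
  M: [ 1  0 -2  0  2  1 -1  2]
  T: [ 0  1  1  1 -1  0  1 -1]
  Θ: [ 1  1 -1  1  1  1  0  1]
RREF → pivots at {X1,X2} ⇒ r = 2

2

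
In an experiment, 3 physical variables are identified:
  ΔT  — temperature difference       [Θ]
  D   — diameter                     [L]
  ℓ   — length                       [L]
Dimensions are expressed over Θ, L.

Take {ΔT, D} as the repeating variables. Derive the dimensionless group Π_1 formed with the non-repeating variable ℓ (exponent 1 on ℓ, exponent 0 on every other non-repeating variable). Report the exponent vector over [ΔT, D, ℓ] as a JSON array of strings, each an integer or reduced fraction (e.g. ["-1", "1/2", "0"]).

["0", "-1", "1"]

Dimensional matrix (Θ×L by ΔT×D×ℓ):
  Θ: [ 1  0  0]
  L: [ 0  1  1]
Row reduction gives pivot columns ΔT,D; rank = 2
Pivot set = {ΔT,D}, free = {ℓ}
RREF:
  r0: [   1    0    0]
  r1: [   0    1    1]
Fix exponent of ℓ at 1; solve each RREF row for its pivot's exponent:
  r0: exp(ΔT) + (0)·1 = 0 ⇒ exp(ΔT) = 0
  r1: exp(D) + (1)·1 = 0 ⇒ exp(D) = -1
Π_1 = D^-1 · ℓ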